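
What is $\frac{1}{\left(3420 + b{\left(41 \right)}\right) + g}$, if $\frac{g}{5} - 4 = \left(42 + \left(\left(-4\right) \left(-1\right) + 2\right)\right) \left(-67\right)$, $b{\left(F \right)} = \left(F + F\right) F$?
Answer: $- \frac{1}{9278} \approx -0.00010778$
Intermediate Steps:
$b{\left(F \right)} = 2 F^{2}$ ($b{\left(F \right)} = 2 F F = 2 F^{2}$)
$g = -16060$ ($g = 20 + 5 \left(42 + \left(\left(-4\right) \left(-1\right) + 2\right)\right) \left(-67\right) = 20 + 5 \left(42 + \left(4 + 2\right)\right) \left(-67\right) = 20 + 5 \left(42 + 6\right) \left(-67\right) = 20 + 5 \cdot 48 \left(-67\right) = 20 + 5 \left(-3216\right) = 20 - 16080 = -16060$)
$\frac{1}{\left(3420 + b{\left(41 \right)}\right) + g} = \frac{1}{\left(3420 + 2 \cdot 41^{2}\right) - 16060} = \frac{1}{\left(3420 + 2 \cdot 1681\right) - 16060} = \frac{1}{\left(3420 + 3362\right) - 16060} = \frac{1}{6782 - 16060} = \frac{1}{-9278} = - \frac{1}{9278}$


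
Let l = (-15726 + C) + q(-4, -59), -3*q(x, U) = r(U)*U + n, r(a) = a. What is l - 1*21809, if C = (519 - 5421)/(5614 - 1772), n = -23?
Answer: -222964376/5763 ≈ -38689.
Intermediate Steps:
q(x, U) = 23/3 - U²/3 (q(x, U) = -(U*U - 23)/3 = -(U² - 23)/3 = -(-23 + U²)/3 = 23/3 - U²/3)
C = -2451/1921 (C = -4902/3842 = -4902*1/3842 = -2451/1921 ≈ -1.2759)
l = -97279109/5763 (l = (-15726 - 2451/1921) + (23/3 - ⅓*(-59)²) = -30212097/1921 + (23/3 - ⅓*3481) = -30212097/1921 + (23/3 - 3481/3) = -30212097/1921 - 3458/3 = -97279109/5763 ≈ -16880.)
l - 1*21809 = -97279109/5763 - 1*21809 = -97279109/5763 - 21809 = -222964376/5763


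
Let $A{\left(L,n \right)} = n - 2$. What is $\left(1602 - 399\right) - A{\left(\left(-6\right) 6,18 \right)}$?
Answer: $1187$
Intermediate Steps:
$A{\left(L,n \right)} = -2 + n$ ($A{\left(L,n \right)} = n - 2 = -2 + n$)
$\left(1602 - 399\right) - A{\left(\left(-6\right) 6,18 \right)} = \left(1602 - 399\right) - \left(-2 + 18\right) = \left(1602 - 399\right) - 16 = 1203 - 16 = 1187$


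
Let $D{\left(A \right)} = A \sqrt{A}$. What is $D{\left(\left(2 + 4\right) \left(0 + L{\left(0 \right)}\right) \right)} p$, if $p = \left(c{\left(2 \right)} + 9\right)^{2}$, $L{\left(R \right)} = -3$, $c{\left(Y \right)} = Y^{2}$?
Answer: $- 9126 i \sqrt{2} \approx - 12906.0 i$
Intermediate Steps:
$D{\left(A \right)} = A^{\frac{3}{2}}$
$p = 169$ ($p = \left(2^{2} + 9\right)^{2} = \left(4 + 9\right)^{2} = 13^{2} = 169$)
$D{\left(\left(2 + 4\right) \left(0 + L{\left(0 \right)}\right) \right)} p = \left(\left(2 + 4\right) \left(0 - 3\right)\right)^{\frac{3}{2}} \cdot 169 = \left(6 \left(-3\right)\right)^{\frac{3}{2}} \cdot 169 = \left(-18\right)^{\frac{3}{2}} \cdot 169 = - 54 i \sqrt{2} \cdot 169 = - 9126 i \sqrt{2}$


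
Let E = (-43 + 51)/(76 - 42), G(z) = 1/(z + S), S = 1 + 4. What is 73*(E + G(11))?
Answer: 5913/272 ≈ 21.739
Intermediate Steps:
S = 5
G(z) = 1/(5 + z) (G(z) = 1/(z + 5) = 1/(5 + z))
E = 4/17 (E = 8/34 = 8*(1/34) = 4/17 ≈ 0.23529)
73*(E + G(11)) = 73*(4/17 + 1/(5 + 11)) = 73*(4/17 + 1/16) = 73*(81/272) = 5913/272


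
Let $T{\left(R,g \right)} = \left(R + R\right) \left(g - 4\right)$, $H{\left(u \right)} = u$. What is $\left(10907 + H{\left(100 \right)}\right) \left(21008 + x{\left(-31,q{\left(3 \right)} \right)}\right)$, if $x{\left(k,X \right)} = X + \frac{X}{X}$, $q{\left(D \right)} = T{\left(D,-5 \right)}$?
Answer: $230651685$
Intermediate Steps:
$T{\left(R,g \right)} = 2 R \left(-4 + g\right)$
$q{\left(D \right)} = - 18 D$ ($q{\left(D \right)} = 2 D \left(-4 - 5\right) = 2 D \left(-9\right) = - 18 D$)
$x{\left(k,X \right)} = 1 + X$ ($x{\left(k,X \right)} = X + 1 = 1 + X$)
$\left(10907 + H{\left(100 \right)}\right) \left(21008 + x{\left(-31,q{\left(3 \right)} \right)}\right) = \left(10907 + 100\right) \left(21008 + \left(1 - 54\right)\right) = 11007 \left(21008 + \left(1 - 54\right)\right) = 11007 \left(21008 - 53\right) = 11007 \cdot 20955 = 230651685$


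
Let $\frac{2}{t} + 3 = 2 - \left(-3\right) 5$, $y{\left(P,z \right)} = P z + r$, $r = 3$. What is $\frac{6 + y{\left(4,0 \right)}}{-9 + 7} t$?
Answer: $- \frac{9}{14} \approx -0.64286$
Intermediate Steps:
$y{\left(P,z \right)} = 3 + P z$ ($y{\left(P,z \right)} = P z + 3 = 3 + P z$)
$t = \frac{1}{7}$ ($t = \frac{2}{-3 - \left(-2 - 15\right)} = \frac{2}{-3 + \left(2 - -15\right)} = \frac{2}{-3 + \left(2 + 15\right)} = \frac{2}{-3 + 17} = \frac{2}{14} = 2 \cdot \frac{1}{14} = \frac{1}{7} \approx 0.14286$)
$\frac{6 + y{\left(4,0 \right)}}{-9 + 7} t = \frac{6 + \left(3 + 4 \cdot 0\right)}{-9 + 7} \cdot \frac{1}{7} = \frac{6 + \left(3 + 0\right)}{-2} \cdot \frac{1}{7} = \left(6 + 3\right) \left(- \frac{1}{2}\right) \frac{1}{7} = 9 \left(- \frac{1}{2}\right) \frac{1}{7} = \left(- \frac{9}{2}\right) \frac{1}{7} = - \frac{9}{14}$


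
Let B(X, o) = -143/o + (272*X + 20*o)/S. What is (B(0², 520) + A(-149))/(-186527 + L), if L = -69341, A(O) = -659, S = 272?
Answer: 422307/173990240 ≈ 0.0024272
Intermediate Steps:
B(X, o) = X - 143/o + 5*o/68 (B(X, o) = -143/o + (272*X + 20*o)/272 = -143/o + (20*o + 272*X)*(1/272) = -143/o + (X + 5*o/68) = X - 143/o + 5*o/68)
(B(0², 520) + A(-149))/(-186527 + L) = ((0² - 143/520 + (5/68)*520) - 659)/(-186527 - 69341) = ((0 - 143*1/520 + 650/17) - 659)/(-255868) = ((0 - 11/40 + 650/17) - 659)*(-1/255868) = (25813/680 - 659)*(-1/255868) = -422307/680*(-1/255868) = 422307/173990240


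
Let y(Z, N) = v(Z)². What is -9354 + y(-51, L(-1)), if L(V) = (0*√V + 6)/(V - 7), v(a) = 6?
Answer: -9318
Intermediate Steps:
L(V) = 6/(-7 + V) (L(V) = (0 + 6)/(-7 + V) = 6/(-7 + V))
y(Z, N) = 36 (y(Z, N) = 6² = 36)
-9354 + y(-51, L(-1)) = -9354 + 36 = -9318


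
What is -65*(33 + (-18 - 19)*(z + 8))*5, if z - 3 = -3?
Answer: 85475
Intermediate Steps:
z = 0 (z = 3 - 3 = 0)
-65*(33 + (-18 - 19)*(z + 8))*5 = -65*(33 + (-18 - 19)*(0 + 8))*5 = -65*(33 - 37*8)*5 = -65*(33 - 296)*5 = -(-17095)*5 = -65*(-1315) = 85475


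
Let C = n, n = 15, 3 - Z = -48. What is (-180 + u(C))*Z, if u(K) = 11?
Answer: -8619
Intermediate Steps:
Z = 51 (Z = 3 - 1*(-48) = 3 + 48 = 51)
C = 15
(-180 + u(C))*Z = (-180 + 11)*51 = -169*51 = -8619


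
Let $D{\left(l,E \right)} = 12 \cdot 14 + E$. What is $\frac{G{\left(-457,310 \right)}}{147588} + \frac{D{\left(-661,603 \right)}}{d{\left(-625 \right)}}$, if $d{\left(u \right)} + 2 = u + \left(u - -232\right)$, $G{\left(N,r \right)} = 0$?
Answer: $- \frac{257}{340} \approx -0.75588$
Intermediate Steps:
$D{\left(l,E \right)} = 168 + E$
$d{\left(u \right)} = 230 + 2 u$ ($d{\left(u \right)} = -2 + \left(u + \left(u - -232\right)\right) = -2 + \left(u + \left(u + 232\right)\right) = -2 + \left(u + \left(232 + u\right)\right) = -2 + \left(232 + 2 u\right) = 230 + 2 u$)
$\frac{G{\left(-457,310 \right)}}{147588} + \frac{D{\left(-661,603 \right)}}{d{\left(-625 \right)}} = \frac{0}{147588} + \frac{168 + 603}{230 + 2 \left(-625\right)} = 0 \cdot \frac{1}{147588} + \frac{771}{230 - 1250} = 0 + \frac{771}{-1020} = 0 + 771 \left(- \frac{1}{1020}\right) = 0 - \frac{257}{340} = - \frac{257}{340}$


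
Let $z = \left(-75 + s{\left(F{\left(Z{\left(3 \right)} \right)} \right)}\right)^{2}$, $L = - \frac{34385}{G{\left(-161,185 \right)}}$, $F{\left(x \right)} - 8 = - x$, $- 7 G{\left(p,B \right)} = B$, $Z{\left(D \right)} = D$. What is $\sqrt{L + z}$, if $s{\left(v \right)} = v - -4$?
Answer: $\frac{\sqrt{7744507}}{37} \approx 75.213$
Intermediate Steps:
$G{\left(p,B \right)} = - \frac{B}{7}$
$F{\left(x \right)} = 8 - x$
$s{\left(v \right)} = 4 + v$ ($s{\left(v \right)} = v + 4 = 4 + v$)
$L = \frac{48139}{37}$ ($L = - \frac{34385}{\left(- \frac{1}{7}\right) 185} = - \frac{34385}{- \frac{185}{7}} = \left(-34385\right) \left(- \frac{7}{185}\right) = \frac{48139}{37} \approx 1301.1$)
$z = 4356$ ($z = \left(-75 + \left(4 + \left(8 - 3\right)\right)\right)^{2} = \left(-75 + \left(4 + 5\right)\right)^{2} = \left(-75 + 9\right)^{2} = \left(-66\right)^{2} = 4356$)
$\sqrt{L + z} = \sqrt{\frac{48139}{37} + 4356} = \sqrt{\frac{209311}{37}} = \frac{\sqrt{7744507}}{37}$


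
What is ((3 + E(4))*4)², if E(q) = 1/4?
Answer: 169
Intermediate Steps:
E(q) = ¼
((3 + E(4))*4)² = ((3 + ¼)*4)² = ((13/4)*4)² = 13² = 169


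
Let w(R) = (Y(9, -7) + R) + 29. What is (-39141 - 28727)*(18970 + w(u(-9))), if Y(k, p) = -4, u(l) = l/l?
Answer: -1289220528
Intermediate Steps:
u(l) = 1
w(R) = 25 + R (w(R) = (-4 + R) + 29 = 25 + R)
(-39141 - 28727)*(18970 + w(u(-9))) = (-39141 - 28727)*(18970 + (25 + 1)) = -67868*(18970 + 26) = -67868*18996 = -1289220528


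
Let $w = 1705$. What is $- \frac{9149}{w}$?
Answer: $- \frac{9149}{1705} \approx -5.366$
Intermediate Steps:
$- \frac{9149}{w} = - \frac{9149}{1705}$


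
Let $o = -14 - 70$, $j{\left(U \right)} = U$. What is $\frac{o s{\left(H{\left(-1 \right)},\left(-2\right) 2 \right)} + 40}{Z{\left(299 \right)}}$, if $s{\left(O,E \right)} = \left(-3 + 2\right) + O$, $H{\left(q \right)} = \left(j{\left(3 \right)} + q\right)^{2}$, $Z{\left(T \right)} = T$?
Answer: $- \frac{212}{299} \approx -0.70903$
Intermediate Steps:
$o = -84$ ($o = -14 - 70 = -84$)
$H{\left(q \right)} = \left(3 + q\right)^{2}$
$s{\left(O,E \right)} = -1 + O$
$\frac{o s{\left(H{\left(-1 \right)},\left(-2\right) 2 \right)} + 40}{Z{\left(299 \right)}} = \frac{- 84 \left(-1 + \left(3 - 1\right)^{2}\right) + 40}{299} = \left(- 84 \left(-1 + 2^{2}\right) + 40\right) \frac{1}{299} = \left(- 84 \left(-1 + 4\right) + 40\right) \frac{1}{299} = \left(\left(-84\right) 3 + 40\right) \frac{1}{299} = \left(-252 + 40\right) \frac{1}{299} = \left(-212\right) \frac{1}{299} = - \frac{212}{299}$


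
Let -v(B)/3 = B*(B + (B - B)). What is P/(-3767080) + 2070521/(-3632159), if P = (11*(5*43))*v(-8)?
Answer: -153763187249/342065838143 ≈ -0.44951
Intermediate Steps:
v(B) = -3*B² (v(B) = -3*B*(B + (B - B)) = -3*B*(B + 0) = -3*B*B = -3*B²)
P = -454080 (P = (11*(5*43))*(-3*(-8)²) = (11*215)*(-3*64) = 2365*(-192) = -454080)
P/(-3767080) + 2070521/(-3632159) = -454080/(-3767080) + 2070521/(-3632159) = -454080*(-1/3767080) + 2070521*(-1/3632159) = 11352/94177 - 2070521/3632159 = -153763187249/342065838143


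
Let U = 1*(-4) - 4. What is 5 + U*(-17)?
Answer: 141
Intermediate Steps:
U = -8 (U = -4 - 4 = -8)
5 + U*(-17) = 5 - 8*(-17) = 5 + 136 = 141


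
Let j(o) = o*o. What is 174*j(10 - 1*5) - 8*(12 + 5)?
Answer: 4214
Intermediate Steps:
j(o) = o**2
174*j(10 - 1*5) - 8*(12 + 5) = 174*(10 - 1*5)**2 - 8*(12 + 5) = 174*(10 - 5)**2 - 8*17 = 174*5**2 - 136 = 174*25 - 136 = 4350 - 136 = 4214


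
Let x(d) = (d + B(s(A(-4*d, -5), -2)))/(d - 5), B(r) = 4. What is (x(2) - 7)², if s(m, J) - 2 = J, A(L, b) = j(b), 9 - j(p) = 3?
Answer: 81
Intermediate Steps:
j(p) = 6 (j(p) = 9 - 1*3 = 9 - 3 = 6)
A(L, b) = 6
s(m, J) = 2 + J
x(d) = (4 + d)/(-5 + d) (x(d) = (d + 4)/(d - 5) = (4 + d)/(-5 + d))
(x(2) - 7)² = ((4 + 2)/(-5 + 2) - 7)² = (6/(-3) - 7)² = (-⅓*6 - 7)² = (-2 - 7)² = (-9)² = 81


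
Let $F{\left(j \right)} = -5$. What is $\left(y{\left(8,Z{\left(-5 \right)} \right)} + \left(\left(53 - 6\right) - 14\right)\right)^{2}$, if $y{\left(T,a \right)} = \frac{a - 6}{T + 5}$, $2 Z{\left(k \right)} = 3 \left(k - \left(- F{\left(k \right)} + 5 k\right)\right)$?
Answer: $\frac{793881}{676} \approx 1174.4$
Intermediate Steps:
$Z{\left(k \right)} = - \frac{15}{2} - 6 k$ ($Z{\left(k \right)} = \frac{3 \left(k - \left(5 + 5 k\right)\right)}{2} = \frac{3 \left(-5 - 4 k\right)}{2} = \frac{-15 - 12 k}{2} = - \frac{15}{2} - 6 k$)
$y{\left(T,a \right)} = \frac{-6 + a}{5 + T}$
$\left(y{\left(8,Z{\left(-5 \right)} \right)} + \left(\left(53 - 6\right) - 14\right)\right)^{2} = \left(\frac{-6 - - \frac{45}{2}}{5 + 8} + \left(\left(53 - 6\right) - 14\right)\right)^{2} = \left(\frac{-6 + \left(- \frac{15}{2} + 30\right)}{13} + \left(47 - 14\right)\right)^{2} = \left(\frac{-6 + \frac{45}{2}}{13} + 33\right)^{2} = \left(\frac{1}{13} \cdot \frac{33}{2} + 33\right)^{2} = \left(\frac{33}{26} + 33\right)^{2} = \left(\frac{891}{26}\right)^{2} = \frac{793881}{676}$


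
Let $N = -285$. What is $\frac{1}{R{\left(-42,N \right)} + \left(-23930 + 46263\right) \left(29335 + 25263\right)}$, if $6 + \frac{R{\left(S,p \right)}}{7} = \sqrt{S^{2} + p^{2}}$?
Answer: $\frac{1219337092}{1486782943922950003} - \frac{21 \sqrt{9221}}{1486782943922950003} \approx 8.2012 \cdot 10^{-10}$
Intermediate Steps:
$R{\left(S,p \right)} = -42 + 7 \sqrt{S^{2} + p^{2}}$
$\frac{1}{R{\left(-42,N \right)} + \left(-23930 + 46263\right) \left(29335 + 25263\right)} = \frac{1}{\left(-42 + 7 \sqrt{\left(-42\right)^{2} + \left(-285\right)^{2}}\right) + \left(-23930 + 46263\right) \left(29335 + 25263\right)} = \frac{1}{\left(-42 + 7 \sqrt{1764 + 81225}\right) + 22333 \cdot 54598} = \frac{1}{\left(-42 + 7 \sqrt{82989}\right) + 1219337134} = \frac{1}{\left(-42 + 7 \cdot 3 \sqrt{9221}\right) + 1219337134} = \frac{1}{\left(-42 + 21 \sqrt{9221}\right) + 1219337134} = \frac{1}{1219337092 + 21 \sqrt{9221}}$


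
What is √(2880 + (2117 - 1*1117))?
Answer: 2*√970 ≈ 62.290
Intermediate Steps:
√(2880 + (2117 - 1*1117)) = √(2880 + (2117 - 1117)) = √(2880 + 1000) = √3880 = 2*√970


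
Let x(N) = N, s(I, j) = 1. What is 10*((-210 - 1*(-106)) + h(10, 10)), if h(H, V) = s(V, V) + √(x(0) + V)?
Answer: -1030 + 10*√10 ≈ -998.38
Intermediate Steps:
h(H, V) = 1 + √V (h(H, V) = 1 + √(0 + V) = 1 + √V)
10*((-210 - 1*(-106)) + h(10, 10)) = 10*((-210 - 1*(-106)) + (1 + √10)) = 10*((-210 + 106) + (1 + √10)) = 10*(-104 + (1 + √10)) = 10*(-103 + √10) = -1030 + 10*√10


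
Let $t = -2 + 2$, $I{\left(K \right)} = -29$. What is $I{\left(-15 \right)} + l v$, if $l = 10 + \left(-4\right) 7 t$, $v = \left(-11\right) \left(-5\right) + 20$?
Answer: $721$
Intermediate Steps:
$v = 75$ ($v = 55 + 20 = 75$)
$t = 0$
$l = 10$ ($l = 10 + \left(-4\right) 7 \cdot 0 = 10 - 0 = 10 + 0 = 10$)
$I{\left(-15 \right)} + l v = -29 + 10 \cdot 75 = -29 + 750 = 721$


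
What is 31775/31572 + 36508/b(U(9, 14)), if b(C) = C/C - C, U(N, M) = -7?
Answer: 144110597/31572 ≈ 4564.5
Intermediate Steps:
b(C) = 1 - C
31775/31572 + 36508/b(U(9, 14)) = 31775/31572 + 36508/(1 - 1*(-7)) = 31775*(1/31572) + 36508/(1 + 7) = 31775/31572 + 36508/8 = 31775/31572 + 36508*(⅛) = 31775/31572 + 9127/2 = 144110597/31572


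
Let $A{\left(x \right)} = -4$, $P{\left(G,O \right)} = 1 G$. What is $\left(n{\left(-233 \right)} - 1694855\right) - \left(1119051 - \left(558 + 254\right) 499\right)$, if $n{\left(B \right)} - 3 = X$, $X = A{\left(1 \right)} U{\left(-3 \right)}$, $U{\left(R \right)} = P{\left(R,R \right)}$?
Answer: $-2408703$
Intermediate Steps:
$P{\left(G,O \right)} = G$
$U{\left(R \right)} = R$
$X = 12$ ($X = \left(-4\right) \left(-3\right) = 12$)
$n{\left(B \right)} = 15$ ($n{\left(B \right)} = 3 + 12 = 15$)
$\left(n{\left(-233 \right)} - 1694855\right) - \left(1119051 - \left(558 + 254\right) 499\right) = \left(15 - 1694855\right) - \left(1119051 - \left(558 + 254\right) 499\right) = \left(15 - 1694855\right) + \left(-1119051 + 812 \cdot 499\right) = \left(15 - 1694855\right) + \left(-1119051 + 405188\right) = -1694840 - 713863 = -2408703$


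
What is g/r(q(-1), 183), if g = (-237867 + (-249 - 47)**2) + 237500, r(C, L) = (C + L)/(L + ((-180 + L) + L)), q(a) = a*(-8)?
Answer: 32194881/191 ≈ 1.6856e+5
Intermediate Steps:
q(a) = -8*a
r(C, L) = (C + L)/(-180 + 3*L) (r(C, L) = (C + L)/(L + (-180 + 2*L)) = (C + L)/(-180 + 3*L))
g = 87249 (g = (-237867 + (-296)**2) + 237500 = (-237867 + 87616) + 237500 = -150251 + 237500 = 87249)
g/r(q(-1), 183) = 87249/(((-8*(-1) + 183)/(3*(-60 + 183)))) = 87249/(((1/3)*(8 + 183)/123)) = 87249/(((1/3)*(1/123)*191)) = 87249/(191/369) = 87249*(369/191) = 32194881/191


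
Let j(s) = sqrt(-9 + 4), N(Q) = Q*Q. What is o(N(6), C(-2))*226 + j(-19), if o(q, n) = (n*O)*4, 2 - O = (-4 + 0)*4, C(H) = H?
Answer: -32544 + I*sqrt(5) ≈ -32544.0 + 2.2361*I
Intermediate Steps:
O = 18 (O = 2 - (-4 + 0)*4 = 2 - (-4)*4 = 2 - 1*(-16) = 2 + 16 = 18)
N(Q) = Q**2
j(s) = I*sqrt(5) (j(s) = sqrt(-5) = I*sqrt(5))
o(q, n) = 72*n (o(q, n) = (n*18)*4 = (18*n)*4 = 72*n)
o(N(6), C(-2))*226 + j(-19) = (72*(-2))*226 + I*sqrt(5) = -144*226 + I*sqrt(5) = -32544 + I*sqrt(5)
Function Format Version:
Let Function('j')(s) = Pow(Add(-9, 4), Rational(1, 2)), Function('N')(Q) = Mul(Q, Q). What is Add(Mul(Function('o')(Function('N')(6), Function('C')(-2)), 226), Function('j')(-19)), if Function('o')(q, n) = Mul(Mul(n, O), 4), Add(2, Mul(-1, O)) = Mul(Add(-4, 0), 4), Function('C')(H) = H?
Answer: Add(-32544, Mul(I, Pow(5, Rational(1, 2)))) ≈ Add(-32544., Mul(2.2361, I))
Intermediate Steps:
O = 18 (O = Add(2, Mul(-1, Mul(Add(-4, 0), 4))) = Add(2, Mul(-1, Mul(-4, 4))) = Add(2, Mul(-1, -16)) = Add(2, 16) = 18)
Function('N')(Q) = Pow(Q, 2)
Function('j')(s) = Mul(I, Pow(5, Rational(1, 2))) (Function('j')(s) = Pow(-5, Rational(1, 2)) = Mul(I, Pow(5, Rational(1, 2))))
Function('o')(q, n) = Mul(72, n) (Function('o')(q, n) = Mul(Mul(n, 18), 4) = Mul(Mul(18, n), 4) = Mul(72, n))
Add(Mul(Function('o')(Function('N')(6), Function('C')(-2)), 226), Function('j')(-19)) = Add(Mul(Mul(72, -2), 226), Mul(I, Pow(5, Rational(1, 2)))) = Add(Mul(-144, 226), Mul(I, Pow(5, Rational(1, 2)))) = Add(-32544, Mul(I, Pow(5, Rational(1, 2))))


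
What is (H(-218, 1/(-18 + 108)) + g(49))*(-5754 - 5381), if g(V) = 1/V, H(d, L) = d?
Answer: 118932935/49 ≈ 2.4272e+6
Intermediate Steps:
(H(-218, 1/(-18 + 108)) + g(49))*(-5754 - 5381) = (-218 + 1/49)*(-5754 - 5381) = (-218 + 1/49)*(-11135) = -10681/49*(-11135) = 118932935/49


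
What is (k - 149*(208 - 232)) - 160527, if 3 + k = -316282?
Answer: -473236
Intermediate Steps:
k = -316285 (k = -3 - 316282 = -316285)
(k - 149*(208 - 232)) - 160527 = (-316285 - 149*(208 - 232)) - 160527 = (-316285 - 149*(-24)) - 160527 = (-316285 + 3576) - 160527 = -312709 - 160527 = -473236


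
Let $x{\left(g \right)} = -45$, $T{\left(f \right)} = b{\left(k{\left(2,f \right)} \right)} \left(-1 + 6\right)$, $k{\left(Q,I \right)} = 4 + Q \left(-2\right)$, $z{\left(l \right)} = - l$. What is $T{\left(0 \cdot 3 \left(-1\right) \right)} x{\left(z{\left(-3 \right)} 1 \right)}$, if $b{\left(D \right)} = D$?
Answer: $0$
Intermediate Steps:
$k{\left(Q,I \right)} = 4 - 2 Q$
$T{\left(f \right)} = 0$ ($T{\left(f \right)} = \left(4 - 4\right) \left(-1 + 6\right) = \left(4 - 4\right) 5 = 0 \cdot 5 = 0$)
$T{\left(0 \cdot 3 \left(-1\right) \right)} x{\left(z{\left(-3 \right)} 1 \right)} = 0 \left(-45\right) = 0$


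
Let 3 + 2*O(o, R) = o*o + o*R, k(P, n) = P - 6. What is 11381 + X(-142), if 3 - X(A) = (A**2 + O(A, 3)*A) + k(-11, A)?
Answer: 1392422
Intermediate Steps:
k(P, n) = -6 + P
O(o, R) = -3/2 + o**2/2 + R*o/2 (O(o, R) = -3/2 + (o*o + o*R)/2 = -3/2 + (o**2 + R*o)/2 = -3/2 + (o**2/2 + R*o/2) = -3/2 + o**2/2 + R*o/2)
X(A) = 20 - A**2 - A*(-3/2 + A**2/2 + 3*A/2) (X(A) = 3 - ((A**2 + (-3/2 + A**2/2 + (1/2)*3*A)*A) + (-6 - 11)) = 3 - ((A**2 + (-3/2 + A**2/2 + 3*A/2)*A) - 17) = 3 - ((A**2 + A*(-3/2 + A**2/2 + 3*A/2)) - 17) = 3 - (-17 + A**2 + A*(-3/2 + A**2/2 + 3*A/2)) = 3 + (17 - A**2 - A*(-3/2 + A**2/2 + 3*A/2)) = 20 - A**2 - A*(-3/2 + A**2/2 + 3*A/2))
11381 + X(-142) = 11381 + (20 - 5/2*(-142)**2 - 1/2*(-142)**3 + (3/2)*(-142)) = 11381 + (20 - 5/2*20164 - 1/2*(-2863288) - 213) = 11381 + (20 - 50410 + 1431644 - 213) = 11381 + 1381041 = 1392422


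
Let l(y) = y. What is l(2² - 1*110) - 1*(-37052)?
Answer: 36946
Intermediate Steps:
l(2² - 1*110) - 1*(-37052) = (2² - 1*110) - 1*(-37052) = (4 - 110) + 37052 = -106 + 37052 = 36946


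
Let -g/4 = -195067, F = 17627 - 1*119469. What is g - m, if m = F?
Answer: 882110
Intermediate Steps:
F = -101842 (F = 17627 - 119469 = -101842)
g = 780268 (g = -4*(-195067) = 780268)
m = -101842
g - m = 780268 - 1*(-101842) = 780268 + 101842 = 882110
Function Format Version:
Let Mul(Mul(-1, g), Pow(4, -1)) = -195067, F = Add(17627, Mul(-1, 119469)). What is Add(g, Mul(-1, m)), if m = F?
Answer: 882110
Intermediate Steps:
F = -101842 (F = Add(17627, -119469) = -101842)
g = 780268 (g = Mul(-4, -195067) = 780268)
m = -101842
Add(g, Mul(-1, m)) = Add(780268, Mul(-1, -101842)) = Add(780268, 101842) = 882110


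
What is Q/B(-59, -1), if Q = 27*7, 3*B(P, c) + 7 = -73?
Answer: -567/80 ≈ -7.0875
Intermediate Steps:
B(P, c) = -80/3 (B(P, c) = -7/3 + (1/3)*(-73) = -7/3 - 73/3 = -80/3)
Q = 189
Q/B(-59, -1) = 189/(-80/3) = 189*(-3/80) = -567/80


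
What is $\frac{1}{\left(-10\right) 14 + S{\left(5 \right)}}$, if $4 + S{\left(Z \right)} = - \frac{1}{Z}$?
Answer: $- \frac{5}{721} \approx -0.0069348$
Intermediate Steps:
$S{\left(Z \right)} = -4 - \frac{1}{Z}$
$\frac{1}{\left(-10\right) 14 + S{\left(5 \right)}} = \frac{1}{\left(-10\right) 14 - \frac{21}{5}} = \frac{1}{-140 - \frac{21}{5}} = \frac{1}{- \frac{721}{5}} = - \frac{5}{721}$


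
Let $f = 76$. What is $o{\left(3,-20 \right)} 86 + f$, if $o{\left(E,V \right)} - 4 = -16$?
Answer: $-956$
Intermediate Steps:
$o{\left(E,V \right)} = -12$ ($o{\left(E,V \right)} = 4 - 16 = -12$)
$o{\left(3,-20 \right)} 86 + f = \left(-12\right) 86 + 76 = -1032 + 76 = -956$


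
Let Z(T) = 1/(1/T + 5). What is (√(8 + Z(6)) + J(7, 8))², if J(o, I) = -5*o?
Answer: (1085 - √7874)²/961 ≈ 1032.8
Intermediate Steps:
Z(T) = 1/(5 + 1/T)
(√(8 + Z(6)) + J(7, 8))² = (√(8 + 6/(1 + 5*6)) - 5*7)² = (√(8 + 6/(1 + 30)) - 35)² = (√(8 + 6/31) - 35)² = (√(254/31) - 35)² = (√7874/31 - 35)² = (-35 + √7874/31)²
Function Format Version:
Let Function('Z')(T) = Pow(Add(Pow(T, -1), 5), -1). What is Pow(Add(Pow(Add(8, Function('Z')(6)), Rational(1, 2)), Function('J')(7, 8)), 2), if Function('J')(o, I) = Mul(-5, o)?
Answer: Mul(Rational(1, 961), Pow(Add(1085, Mul(-1, Pow(7874, Rational(1, 2)))), 2)) ≈ 1032.8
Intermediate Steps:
Function('Z')(T) = Pow(Add(5, Pow(T, -1)), -1)
Pow(Add(Pow(Add(8, Function('Z')(6)), Rational(1, 2)), Function('J')(7, 8)), 2) = Pow(Add(Pow(Add(8, Mul(6, Pow(Add(1, Mul(5, 6)), -1))), Rational(1, 2)), Mul(-5, 7)), 2) = Pow(Add(Pow(Add(8, Mul(6, Pow(Add(1, 30), -1))), Rational(1, 2)), -35), 2) = Pow(Add(Pow(Add(8, Mul(6, Pow(31, -1))), Rational(1, 2)), -35), 2) = Pow(Add(Pow(Add(8, Mul(6, Rational(1, 31))), Rational(1, 2)), -35), 2) = Pow(Add(Pow(Add(8, Rational(6, 31)), Rational(1, 2)), -35), 2) = Pow(Add(Pow(Rational(254, 31), Rational(1, 2)), -35), 2) = Pow(Add(Mul(Rational(1, 31), Pow(7874, Rational(1, 2))), -35), 2) = Pow(Add(-35, Mul(Rational(1, 31), Pow(7874, Rational(1, 2)))), 2)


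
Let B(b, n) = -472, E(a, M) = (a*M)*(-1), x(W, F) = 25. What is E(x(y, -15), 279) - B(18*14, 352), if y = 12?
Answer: -6503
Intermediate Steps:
E(a, M) = -M*a (E(a, M) = (M*a)*(-1) = -M*a)
E(x(y, -15), 279) - B(18*14, 352) = -1*279*25 - 1*(-472) = -6975 + 472 = -6503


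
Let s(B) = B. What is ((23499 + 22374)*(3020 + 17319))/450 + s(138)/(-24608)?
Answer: 637764814491/307600 ≈ 2.0734e+6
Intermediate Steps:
((23499 + 22374)*(3020 + 17319))/450 + s(138)/(-24608) = ((23499 + 22374)*(3020 + 17319))/450 + 138/(-24608) = (45873*20339)*(1/450) + 138*(-1/24608) = 933010947*(1/450) - 69/12304 = 103667883/50 - 69/12304 = 637764814491/307600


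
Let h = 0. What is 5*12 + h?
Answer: 60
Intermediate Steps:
5*12 + h = 5*12 + 0 = 60 + 0 = 60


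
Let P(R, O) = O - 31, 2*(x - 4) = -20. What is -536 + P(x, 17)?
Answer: -550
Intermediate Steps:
x = -6 (x = 4 + (½)*(-20) = 4 - 10 = -6)
P(R, O) = -31 + O
-536 + P(x, 17) = -536 + (-31 + 17) = -536 - 14 = -550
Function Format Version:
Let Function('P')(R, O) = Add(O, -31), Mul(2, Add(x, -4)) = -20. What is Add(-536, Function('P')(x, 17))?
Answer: -550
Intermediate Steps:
x = -6 (x = Add(4, Mul(Rational(1, 2), -20)) = Add(4, -10) = -6)
Function('P')(R, O) = Add(-31, O)
Add(-536, Function('P')(x, 17)) = Add(-536, Add(-31, 17)) = Add(-536, -14) = -550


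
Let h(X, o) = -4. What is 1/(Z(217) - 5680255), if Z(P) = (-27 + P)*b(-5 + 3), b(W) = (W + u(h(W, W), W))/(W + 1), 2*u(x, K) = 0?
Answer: -1/5679875 ≈ -1.7606e-7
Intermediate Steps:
u(x, K) = 0 (u(x, K) = (1/2)*0 = 0)
b(W) = W/(1 + W) (b(W) = (W + 0)/(W + 1) = W/(1 + W))
Z(P) = -54 + 2*P (Z(P) = (-27 + P)*((-5 + 3)/(1 + (-5 + 3))) = (-27 + P)*(-2/(1 - 2)) = (-27 + P)*(-2/(-1)) = (-27 + P)*(-2*(-1)) = (-27 + P)*2 = -54 + 2*P)
1/(Z(217) - 5680255) = 1/((-54 + 2*217) - 5680255) = 1/((-54 + 434) - 5680255) = 1/(380 - 5680255) = 1/(-5679875) = -1/5679875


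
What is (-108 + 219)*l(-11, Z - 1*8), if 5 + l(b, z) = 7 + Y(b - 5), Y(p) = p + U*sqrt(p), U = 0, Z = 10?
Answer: -1554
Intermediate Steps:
Y(p) = p (Y(p) = p + 0*sqrt(p) = p + 0 = p)
l(b, z) = -3 + b (l(b, z) = -5 + (7 + (b - 5)) = -5 + (7 + (-5 + b)) = -5 + (2 + b) = -3 + b)
(-108 + 219)*l(-11, Z - 1*8) = (-108 + 219)*(-3 - 11) = 111*(-14) = -1554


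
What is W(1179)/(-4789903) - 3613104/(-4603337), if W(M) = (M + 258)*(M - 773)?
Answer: 14620729609698/22049537706311 ≈ 0.66309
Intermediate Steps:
W(M) = (-773 + M)*(258 + M) (W(M) = (258 + M)*(-773 + M) = (-773 + M)*(258 + M))
W(1179)/(-4789903) - 3613104/(-4603337) = (-199434 + 1179² - 515*1179)/(-4789903) - 3613104/(-4603337) = (-199434 + 1390041 - 607185)*(-1/4789903) - 3613104*(-1/4603337) = 583422*(-1/4789903) + 3613104/4603337 = -583422/4789903 + 3613104/4603337 = 14620729609698/22049537706311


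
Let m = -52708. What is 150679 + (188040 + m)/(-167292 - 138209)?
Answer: 46032449847/305501 ≈ 1.5068e+5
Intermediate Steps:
150679 + (188040 + m)/(-167292 - 138209) = 150679 + (188040 - 52708)/(-167292 - 138209) = 150679 + 135332/(-305501) = 150679 + 135332*(-1/305501) = 150679 - 135332/305501 = 46032449847/305501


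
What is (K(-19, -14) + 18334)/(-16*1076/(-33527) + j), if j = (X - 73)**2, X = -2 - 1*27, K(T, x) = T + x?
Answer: 613577627/348832124 ≈ 1.7589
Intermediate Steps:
X = -29 (X = -2 - 27 = -29)
j = 10404 (j = (-29 - 73)**2 = (-102)**2 = 10404)
(K(-19, -14) + 18334)/(-16*1076/(-33527) + j) = ((-19 - 14) + 18334)/(-16*1076/(-33527) + 10404) = (-33 + 18334)/(-17216*(-1/33527) + 10404) = 18301/(17216/33527 + 10404) = 18301/(348832124/33527) = 18301*(33527/348832124) = 613577627/348832124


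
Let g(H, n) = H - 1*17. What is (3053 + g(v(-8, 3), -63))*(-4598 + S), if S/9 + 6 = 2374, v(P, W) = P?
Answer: 50609992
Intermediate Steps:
g(H, n) = -17 + H (g(H, n) = H - 17 = -17 + H)
S = 21312 (S = -54 + 9*2374 = -54 + 21366 = 21312)
(3053 + g(v(-8, 3), -63))*(-4598 + S) = (3053 + (-17 - 8))*(-4598 + 21312) = (3053 - 25)*16714 = 3028*16714 = 50609992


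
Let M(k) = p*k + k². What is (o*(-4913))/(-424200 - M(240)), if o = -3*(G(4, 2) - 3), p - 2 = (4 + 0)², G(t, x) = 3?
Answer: 0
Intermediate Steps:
p = 18 (p = 2 + (4 + 0)² = 2 + 4² = 2 + 16 = 18)
M(k) = k² + 18*k (M(k) = 18*k + k² = k² + 18*k)
o = 0 (o = -3*(3 - 3) = -3*0 = 0)
(o*(-4913))/(-424200 - M(240)) = (0*(-4913))/(-424200 - 240*(18 + 240)) = 0/(-424200 - 240*258) = 0/(-424200 - 1*61920) = 0/(-424200 - 61920) = 0/(-486120) = 0*(-1/486120) = 0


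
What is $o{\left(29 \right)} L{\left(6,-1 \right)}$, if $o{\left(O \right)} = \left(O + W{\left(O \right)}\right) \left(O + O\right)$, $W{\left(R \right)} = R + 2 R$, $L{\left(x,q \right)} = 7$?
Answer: $47096$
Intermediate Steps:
$W{\left(R \right)} = 3 R$
$o{\left(O \right)} = 8 O^{2}$ ($o{\left(O \right)} = \left(O + 3 O\right) \left(O + O\right) = 4 O 2 O = 8 O^{2}$)
$o{\left(29 \right)} L{\left(6,-1 \right)} = 8 \cdot 29^{2} \cdot 7 = 8 \cdot 841 \cdot 7 = 6728 \cdot 7 = 47096$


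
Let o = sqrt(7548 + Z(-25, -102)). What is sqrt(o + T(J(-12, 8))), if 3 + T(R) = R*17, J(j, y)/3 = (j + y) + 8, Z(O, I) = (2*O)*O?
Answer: sqrt(201 + sqrt(8798)) ≈ 17.170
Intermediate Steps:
Z(O, I) = 2*O**2
J(j, y) = 24 + 3*j + 3*y (J(j, y) = 3*((j + y) + 8) = 3*(8 + j + y) = 24 + 3*j + 3*y)
o = sqrt(8798) (o = sqrt(7548 + 2*(-25)**2) = sqrt(7548 + 2*625) = sqrt(7548 + 1250) = sqrt(8798) ≈ 93.798)
T(R) = -3 + 17*R (T(R) = -3 + R*17 = -3 + 17*R)
sqrt(o + T(J(-12, 8))) = sqrt(sqrt(8798) + (-3 + 17*(24 + 3*(-12) + 3*8))) = sqrt(sqrt(8798) + (-3 + 17*(24 - 36 + 24))) = sqrt(sqrt(8798) + (-3 + 17*12)) = sqrt(sqrt(8798) + (-3 + 204)) = sqrt(sqrt(8798) + 201) = sqrt(201 + sqrt(8798))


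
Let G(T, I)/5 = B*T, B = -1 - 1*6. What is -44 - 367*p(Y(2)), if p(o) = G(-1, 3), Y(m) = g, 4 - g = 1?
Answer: -12889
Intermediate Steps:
g = 3 (g = 4 - 1*1 = 4 - 1 = 3)
B = -7 (B = -1 - 6 = -7)
G(T, I) = -35*T (G(T, I) = 5*(-7*T) = -35*T)
Y(m) = 3
p(o) = 35 (p(o) = -35*(-1) = 35)
-44 - 367*p(Y(2)) = -44 - 367*35 = -44 - 12845 = -12889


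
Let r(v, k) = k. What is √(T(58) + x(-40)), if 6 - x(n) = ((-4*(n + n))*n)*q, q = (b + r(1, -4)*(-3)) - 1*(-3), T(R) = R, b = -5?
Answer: 8*√2001 ≈ 357.86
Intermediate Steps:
q = 10 (q = (-5 - 4*(-3)) - 1*(-3) = (-5 + 12) + 3 = 7 + 3 = 10)
x(n) = 6 + 80*n² (x(n) = 6 - (-4*(n + n))*n*10 = 6 - (-8*n)*n*10 = 6 - (-8*n²)*10 = 6 - (-80)*n² = 6 + 80*n²)
√(T(58) + x(-40)) = √(58 + (6 + 80*(-40)²)) = √(58 + (6 + 80*1600)) = √(58 + (6 + 128000)) = √(58 + 128006) = √128064 = 8*√2001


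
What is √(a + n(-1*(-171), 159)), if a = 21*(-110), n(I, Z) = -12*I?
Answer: I*√4362 ≈ 66.045*I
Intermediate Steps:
a = -2310
√(a + n(-1*(-171), 159)) = √(-2310 - (-12)*(-171)) = √(-2310 - 12*171) = √(-2310 - 2052) = √(-4362) = I*√4362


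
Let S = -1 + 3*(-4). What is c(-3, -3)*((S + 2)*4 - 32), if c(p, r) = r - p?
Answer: 0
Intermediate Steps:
S = -13 (S = -1 - 12 = -13)
c(-3, -3)*((S + 2)*4 - 32) = (-3 - 1*(-3))*((-13 + 2)*4 - 32) = (-3 + 3)*(-11*4 - 32) = 0*(-44 - 32) = 0*(-76) = 0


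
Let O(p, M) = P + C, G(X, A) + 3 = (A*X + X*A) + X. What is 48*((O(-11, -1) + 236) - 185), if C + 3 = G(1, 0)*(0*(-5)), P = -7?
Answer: 1968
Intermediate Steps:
G(X, A) = -3 + X + 2*A*X (G(X, A) = -3 + ((A*X + X*A) + X) = -3 + ((A*X + A*X) + X) = -3 + (2*A*X + X) = -3 + (X + 2*A*X) = -3 + X + 2*A*X)
C = -3 (C = -3 + (-3 + 1 + 2*0*1)*(0*(-5)) = -3 + (-3 + 1 + 0)*0 = -3 - 2*0 = -3 + 0 = -3)
O(p, M) = -10 (O(p, M) = -7 - 3 = -10)
48*((O(-11, -1) + 236) - 185) = 48*((-10 + 236) - 185) = 48*(226 - 185) = 48*41 = 1968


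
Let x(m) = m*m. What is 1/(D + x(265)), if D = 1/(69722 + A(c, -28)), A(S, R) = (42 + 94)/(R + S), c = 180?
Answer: 1324735/93029515394 ≈ 1.4240e-5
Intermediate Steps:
x(m) = m**2
A(S, R) = 136/(R + S)
D = 19/1324735 (D = 1/(69722 + 136/(-28 + 180)) = 1/(69722 + 136/152) = 1/(69722 + 136*(1/152)) = 1/(69722 + 17/19) = 1/(1324735/19) = 19/1324735 ≈ 1.4342e-5)
1/(D + x(265)) = 1/(19/1324735 + 265**2) = 1/(19/1324735 + 70225) = 1/(93029515394/1324735) = 1324735/93029515394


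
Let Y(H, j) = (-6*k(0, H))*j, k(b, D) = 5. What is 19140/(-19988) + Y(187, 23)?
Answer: -3452715/4997 ≈ -690.96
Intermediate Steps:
Y(H, j) = -30*j (Y(H, j) = (-6*5)*j = -30*j)
19140/(-19988) + Y(187, 23) = 19140/(-19988) - 30*23 = 19140*(-1/19988) - 690 = -4785/4997 - 690 = -3452715/4997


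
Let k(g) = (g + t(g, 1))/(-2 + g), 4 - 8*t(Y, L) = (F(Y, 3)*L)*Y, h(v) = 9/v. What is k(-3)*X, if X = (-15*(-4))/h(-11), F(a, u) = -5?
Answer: -385/6 ≈ -64.167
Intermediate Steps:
t(Y, L) = 1/2 + 5*L*Y/8 (t(Y, L) = 1/2 - (-5*L)*Y/8 = 1/2 - (-5)*L*Y/8 = 1/2 + 5*L*Y/8)
k(g) = (1/2 + 13*g/8)/(-2 + g) (k(g) = (g + (1/2 + (5/8)*1*g))/(-2 + g) = (g + (1/2 + 5*g/8))/(-2 + g) = (1/2 + 13*g/8)/(-2 + g))
X = -220/3 (X = (-15*(-4))/((9/(-11))) = 60/((9*(-1/11))) = 60/(-9/11) = 60*(-11/9) = -220/3 ≈ -73.333)
k(-3)*X = ((4 + 13*(-3))/(8*(-2 - 3)))*(-220/3) = ((1/8)*(4 - 39)/(-5))*(-220/3) = ((1/8)*(-1/5)*(-35))*(-220/3) = (7/8)*(-220/3) = -385/6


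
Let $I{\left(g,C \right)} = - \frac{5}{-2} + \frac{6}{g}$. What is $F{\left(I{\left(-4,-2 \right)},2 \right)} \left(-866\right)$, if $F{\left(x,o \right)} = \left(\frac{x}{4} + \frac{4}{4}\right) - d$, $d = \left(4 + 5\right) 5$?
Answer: $\frac{75775}{2} \approx 37888.0$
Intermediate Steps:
$I{\left(g,C \right)} = \frac{5}{2} + \frac{6}{g}$ ($I{\left(g,C \right)} = \left(-5\right) \left(- \frac{1}{2}\right) + \frac{6}{g} = \frac{5}{2} + \frac{6}{g}$)
$d = 45$ ($d = 9 \cdot 5 = 45$)
$F{\left(x,o \right)} = -44 + \frac{x}{4}$ ($F{\left(x,o \right)} = \left(\frac{x}{4} + \frac{4}{4}\right) - 45 = \left(x \frac{1}{4} + 4 \cdot \frac{1}{4}\right) - 45 = \left(\frac{x}{4} + 1\right) - 45 = \left(1 + \frac{x}{4}\right) - 45 = -44 + \frac{x}{4}$)
$F{\left(I{\left(-4,-2 \right)},2 \right)} \left(-866\right) = \left(-44 + \frac{\frac{5}{2} + \frac{6}{-4}}{4}\right) \left(-866\right) = \left(-44 + \frac{\frac{5}{2} + 6 \left(- \frac{1}{4}\right)}{4}\right) \left(-866\right) = \left(-44 + \frac{\frac{5}{2} - \frac{3}{2}}{4}\right) \left(-866\right) = \left(-44 + \frac{1}{4} \cdot 1\right) \left(-866\right) = \left(-44 + \frac{1}{4}\right) \left(-866\right) = \left(- \frac{175}{4}\right) \left(-866\right) = \frac{75775}{2}$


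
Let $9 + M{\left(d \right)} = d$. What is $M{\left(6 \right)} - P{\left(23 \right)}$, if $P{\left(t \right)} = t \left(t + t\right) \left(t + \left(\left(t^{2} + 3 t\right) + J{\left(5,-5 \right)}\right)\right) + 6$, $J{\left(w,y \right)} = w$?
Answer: $-662317$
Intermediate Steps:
$M{\left(d \right)} = -9 + d$
$P{\left(t \right)} = 6 + 2 t^{2} \left(5 + t^{2} + 4 t\right)$ ($P{\left(t \right)} = t \left(t + t\right) \left(t + \left(\left(t^{2} + 3 t\right) + 5\right)\right) + 6 = t 2 t \left(t + \left(5 + t^{2} + 3 t\right)\right) + 6 = t 2 t \left(5 + t^{2} + 4 t\right) + 6 = 2 t^{2} \left(5 + t^{2} + 4 t\right) + 6 = 6 + 2 t^{2} \left(5 + t^{2} + 4 t\right)$)
$M{\left(6 \right)} - P{\left(23 \right)} = \left(-9 + 6\right) - \left(6 + 2 \cdot 23^{4} + 8 \cdot 23^{3} + 10 \cdot 23^{2}\right) = -3 - \left(6 + 2 \cdot 279841 + 8 \cdot 12167 + 10 \cdot 529\right) = -3 - \left(6 + 559682 + 97336 + 5290\right) = -3 - 662314 = -662317$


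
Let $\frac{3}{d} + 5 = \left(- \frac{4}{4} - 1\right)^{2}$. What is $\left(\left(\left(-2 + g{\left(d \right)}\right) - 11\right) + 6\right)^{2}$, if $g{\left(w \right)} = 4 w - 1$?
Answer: $400$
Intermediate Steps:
$d = -3$ ($d = \frac{3}{-5 + \left(- \frac{4}{4} - 1\right)^{2}} = \frac{3}{-5 + \left(\left(-4\right) \frac{1}{4} - 1\right)^{2}} = \frac{3}{-5 + \left(-1 - 1\right)^{2}} = \frac{3}{-5 + \left(-2\right)^{2}} = \frac{3}{-5 + 4} = \frac{3}{-1} = 3 \left(-1\right) = -3$)
$g{\left(w \right)} = -1 + 4 w$
$\left(\left(\left(-2 + g{\left(d \right)}\right) - 11\right) + 6\right)^{2} = \left(\left(\left(-2 + \left(-1 + 4 \left(-3\right)\right)\right) - 11\right) + 6\right)^{2} = \left(\left(\left(-2 - 13\right) - 11\right) + 6\right)^{2} = \left(\left(-15 - 11\right) + 6\right)^{2} = \left(-26 + 6\right)^{2} = \left(-20\right)^{2} = 400$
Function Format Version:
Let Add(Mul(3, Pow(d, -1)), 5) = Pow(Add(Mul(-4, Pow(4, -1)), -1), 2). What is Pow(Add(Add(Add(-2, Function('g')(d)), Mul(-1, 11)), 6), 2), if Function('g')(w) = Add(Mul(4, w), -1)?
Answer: 400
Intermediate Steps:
d = -3 (d = Mul(3, Pow(Add(-5, Pow(Add(Mul(-4, Pow(4, -1)), -1), 2)), -1)) = Mul(3, Pow(Add(-5, Pow(Add(Mul(-4, Rational(1, 4)), -1), 2)), -1)) = Mul(3, Pow(Add(-5, Pow(Add(-1, -1), 2)), -1)) = Mul(3, Pow(Add(-5, Pow(-2, 2)), -1)) = Mul(3, Pow(Add(-5, 4), -1)) = Mul(3, Pow(-1, -1)) = Mul(3, -1) = -3)
Function('g')(w) = Add(-1, Mul(4, w))
Pow(Add(Add(Add(-2, Function('g')(d)), Mul(-1, 11)), 6), 2) = Pow(Add(Add(Add(-2, Add(-1, Mul(4, -3))), Mul(-1, 11)), 6), 2) = Pow(Add(Add(Add(-2, Add(-1, -12)), -11), 6), 2) = Pow(Add(Add(Add(-2, -13), -11), 6), 2) = Pow(Add(Add(-15, -11), 6), 2) = Pow(Add(-26, 6), 2) = Pow(-20, 2) = 400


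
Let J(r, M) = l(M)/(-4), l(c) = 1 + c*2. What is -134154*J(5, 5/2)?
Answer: 201231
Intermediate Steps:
l(c) = 1 + 2*c
J(r, M) = -¼ - M/2 (J(r, M) = (1 + 2*M)/(-4) = (1 + 2*M)*(-¼) = -¼ - M/2)
-134154*J(5, 5/2) = -134154*(-¼ - 5/(2*2)) = -134154*(-¼ - ½*5/2) = -134154*(-¼ - 5/4) = -134154*(-3/2) = 201231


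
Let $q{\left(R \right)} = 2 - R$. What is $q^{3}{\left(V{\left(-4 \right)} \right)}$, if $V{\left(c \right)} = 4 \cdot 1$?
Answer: $-8$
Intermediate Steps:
$V{\left(c \right)} = 4$
$q^{3}{\left(V{\left(-4 \right)} \right)} = \left(2 - 4\right)^{3} = \left(-2\right)^{3} = -8$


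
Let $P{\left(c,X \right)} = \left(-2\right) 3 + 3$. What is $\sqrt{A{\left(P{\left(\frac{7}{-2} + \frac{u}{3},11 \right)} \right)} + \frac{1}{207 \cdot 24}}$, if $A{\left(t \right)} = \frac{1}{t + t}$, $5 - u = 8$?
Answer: $\frac{i \sqrt{114126}}{828} \approx 0.408 i$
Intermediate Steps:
$u = -3$ ($u = 5 - 8 = -3$)
$P{\left(c,X \right)} = -3$ ($P{\left(c,X \right)} = -6 + 3 = -3$)
$A{\left(t \right)} = \frac{1}{2 t}$
$\sqrt{A{\left(P{\left(\frac{7}{-2} + \frac{u}{3},11 \right)} \right)} + \frac{1}{207 \cdot 24}} = \sqrt{\frac{1}{2 \left(-3\right)} + \frac{1}{207 \cdot 24}} = \sqrt{\frac{1}{2} \left(- \frac{1}{3}\right) + \frac{1}{4968}} = \sqrt{- \frac{1}{6} + \frac{1}{4968}} = \sqrt{- \frac{827}{4968}} = \frac{i \sqrt{114126}}{828}$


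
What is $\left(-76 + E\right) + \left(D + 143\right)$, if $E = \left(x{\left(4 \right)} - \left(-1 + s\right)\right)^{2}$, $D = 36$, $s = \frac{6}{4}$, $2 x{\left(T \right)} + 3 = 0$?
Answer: $107$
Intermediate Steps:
$x{\left(T \right)} = - \frac{3}{2}$ ($x{\left(T \right)} = - \frac{3}{2} + \frac{1}{2} \cdot 0 = - \frac{3}{2} + 0 = - \frac{3}{2}$)
$s = \frac{3}{2}$ ($s = 6 \cdot \frac{1}{4} = \frac{3}{2} \approx 1.5$)
$E = 4$ ($E = \left(- \frac{3}{2} - \frac{1}{2}\right)^{2} = \left(-2\right)^{2} = 4$)
$\left(-76 + E\right) + \left(D + 143\right) = \left(-76 + 4\right) + \left(36 + 143\right) = -72 + 179 = 107$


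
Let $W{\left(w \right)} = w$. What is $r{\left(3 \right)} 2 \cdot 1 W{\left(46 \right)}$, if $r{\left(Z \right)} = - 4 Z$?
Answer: $-1104$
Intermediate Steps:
$r{\left(3 \right)} 2 \cdot 1 W{\left(46 \right)} = \left(-4\right) 3 \cdot 2 \cdot 1 \cdot 46 = \left(-12\right) 2 \cdot 1 \cdot 46 = \left(-24\right) 1 \cdot 46 = \left(-24\right) 46 = -1104$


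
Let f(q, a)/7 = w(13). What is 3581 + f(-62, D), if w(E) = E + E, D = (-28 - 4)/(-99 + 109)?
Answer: 3763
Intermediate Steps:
D = -16/5 (D = -32/10 = -32*⅒ = -16/5 ≈ -3.2000)
w(E) = 2*E
f(q, a) = 182 (f(q, a) = 7*(2*13) = 7*26 = 182)
3581 + f(-62, D) = 3581 + 182 = 3763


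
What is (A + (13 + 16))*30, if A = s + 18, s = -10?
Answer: 1110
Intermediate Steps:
A = 8 (A = -10 + 18 = 8)
(A + (13 + 16))*30 = (8 + (13 + 16))*30 = (8 + 29)*30 = 37*30 = 1110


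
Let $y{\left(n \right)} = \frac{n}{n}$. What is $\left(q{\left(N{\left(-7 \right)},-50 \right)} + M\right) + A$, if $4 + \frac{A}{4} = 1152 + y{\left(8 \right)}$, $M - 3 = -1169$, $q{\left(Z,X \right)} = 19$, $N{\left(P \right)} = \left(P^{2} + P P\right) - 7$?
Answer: $3449$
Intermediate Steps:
$N{\left(P \right)} = -7 + 2 P^{2}$ ($N{\left(P \right)} = \left(P^{2} + P^{2}\right) - 7 = 2 P^{2} - 7 = -7 + 2 P^{2}$)
$y{\left(n \right)} = 1$
$M = -1166$ ($M = 3 - 1169 = -1166$)
$A = 4596$ ($A = -16 + 4 \left(1152 + 1\right) = -16 + 4 \cdot 1153 = -16 + 4612 = 4596$)
$\left(q{\left(N{\left(-7 \right)},-50 \right)} + M\right) + A = \left(19 - 1166\right) + 4596 = -1147 + 4596 = 3449$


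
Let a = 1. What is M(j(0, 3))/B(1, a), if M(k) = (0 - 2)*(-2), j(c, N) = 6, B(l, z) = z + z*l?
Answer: 2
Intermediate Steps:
B(l, z) = z + l*z
M(k) = 4 (M(k) = -2*(-2) = 4)
M(j(0, 3))/B(1, a) = 4/((1*(1 + 1))) = 4/((1*2)) = 4/2 = 4*(½) = 2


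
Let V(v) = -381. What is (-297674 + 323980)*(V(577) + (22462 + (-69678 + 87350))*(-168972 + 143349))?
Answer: -27051876720078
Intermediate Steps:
(-297674 + 323980)*(V(577) + (22462 + (-69678 + 87350))*(-168972 + 143349)) = (-297674 + 323980)*(-381 + (22462 + (-69678 + 87350))*(-168972 + 143349)) = 26306*(-381 + (22462 + 17672)*(-25623)) = 26306*(-381 + 40134*(-25623)) = 26306*(-381 - 1028353482) = 26306*(-1028353863) = -27051876720078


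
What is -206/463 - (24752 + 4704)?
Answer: -13638334/463 ≈ -29456.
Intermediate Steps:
-206/463 - (24752 + 4704) = -206*1/463 - 112/(1/(192 + (29 + 42))) = -206/463 - 112/(1/(192 + 71)) = -206/463 - 112/(1/263) = -206/463 - 112/1/263 = -206/463 - 112*263 = -206/463 - 29456 = -13638334/463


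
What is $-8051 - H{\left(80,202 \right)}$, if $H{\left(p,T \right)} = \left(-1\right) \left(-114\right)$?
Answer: $-8165$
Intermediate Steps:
$H{\left(p,T \right)} = 114$
$-8051 - H{\left(80,202 \right)} = -8051 - 114 = -8165$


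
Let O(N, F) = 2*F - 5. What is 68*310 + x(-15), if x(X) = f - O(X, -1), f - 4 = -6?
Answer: 21085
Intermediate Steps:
O(N, F) = -5 + 2*F
f = -2 (f = 4 - 6 = -2)
x(X) = 5 (x(X) = -2 - (-5 + 2*(-1)) = -2 - (-5 - 2) = -2 - 1*(-7) = -2 + 7 = 5)
68*310 + x(-15) = 68*310 + 5 = 21080 + 5 = 21085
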